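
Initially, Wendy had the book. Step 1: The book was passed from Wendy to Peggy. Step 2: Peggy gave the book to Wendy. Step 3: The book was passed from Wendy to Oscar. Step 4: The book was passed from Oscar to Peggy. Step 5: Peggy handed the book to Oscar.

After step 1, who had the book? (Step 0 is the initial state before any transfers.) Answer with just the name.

Answer: Peggy

Derivation:
Tracking the book holder through step 1:
After step 0 (start): Wendy
After step 1: Peggy

At step 1, the holder is Peggy.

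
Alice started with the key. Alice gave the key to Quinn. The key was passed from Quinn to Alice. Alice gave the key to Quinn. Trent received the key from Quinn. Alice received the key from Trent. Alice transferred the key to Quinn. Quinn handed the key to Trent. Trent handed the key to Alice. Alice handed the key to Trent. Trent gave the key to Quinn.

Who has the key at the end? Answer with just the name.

Tracking the key through each event:
Start: Alice has the key.
After event 1: Quinn has the key.
After event 2: Alice has the key.
After event 3: Quinn has the key.
After event 4: Trent has the key.
After event 5: Alice has the key.
After event 6: Quinn has the key.
After event 7: Trent has the key.
After event 8: Alice has the key.
After event 9: Trent has the key.
After event 10: Quinn has the key.

Answer: Quinn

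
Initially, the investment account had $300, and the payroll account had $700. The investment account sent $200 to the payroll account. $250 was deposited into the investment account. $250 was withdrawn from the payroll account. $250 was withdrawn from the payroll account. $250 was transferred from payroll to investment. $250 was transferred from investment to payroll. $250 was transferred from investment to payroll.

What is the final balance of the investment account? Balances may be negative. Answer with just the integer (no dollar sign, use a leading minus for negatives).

Answer: 100

Derivation:
Tracking account balances step by step:
Start: investment=300, payroll=700
Event 1 (transfer 200 investment -> payroll): investment: 300 - 200 = 100, payroll: 700 + 200 = 900. Balances: investment=100, payroll=900
Event 2 (deposit 250 to investment): investment: 100 + 250 = 350. Balances: investment=350, payroll=900
Event 3 (withdraw 250 from payroll): payroll: 900 - 250 = 650. Balances: investment=350, payroll=650
Event 4 (withdraw 250 from payroll): payroll: 650 - 250 = 400. Balances: investment=350, payroll=400
Event 5 (transfer 250 payroll -> investment): payroll: 400 - 250 = 150, investment: 350 + 250 = 600. Balances: investment=600, payroll=150
Event 6 (transfer 250 investment -> payroll): investment: 600 - 250 = 350, payroll: 150 + 250 = 400. Balances: investment=350, payroll=400
Event 7 (transfer 250 investment -> payroll): investment: 350 - 250 = 100, payroll: 400 + 250 = 650. Balances: investment=100, payroll=650

Final balance of investment: 100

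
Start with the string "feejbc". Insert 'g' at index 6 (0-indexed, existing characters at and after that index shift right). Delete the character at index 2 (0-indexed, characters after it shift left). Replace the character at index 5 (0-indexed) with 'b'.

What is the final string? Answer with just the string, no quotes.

Applying each edit step by step:
Start: "feejbc"
Op 1 (insert 'g' at idx 6): "feejbc" -> "feejbcg"
Op 2 (delete idx 2 = 'e'): "feejbcg" -> "fejbcg"
Op 3 (replace idx 5: 'g' -> 'b'): "fejbcg" -> "fejbcb"

Answer: fejbcb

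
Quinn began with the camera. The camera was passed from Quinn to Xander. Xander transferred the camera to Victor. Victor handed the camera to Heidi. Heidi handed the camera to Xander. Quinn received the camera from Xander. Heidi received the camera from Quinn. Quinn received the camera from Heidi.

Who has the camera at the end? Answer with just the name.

Answer: Quinn

Derivation:
Tracking the camera through each event:
Start: Quinn has the camera.
After event 1: Xander has the camera.
After event 2: Victor has the camera.
After event 3: Heidi has the camera.
After event 4: Xander has the camera.
After event 5: Quinn has the camera.
After event 6: Heidi has the camera.
After event 7: Quinn has the camera.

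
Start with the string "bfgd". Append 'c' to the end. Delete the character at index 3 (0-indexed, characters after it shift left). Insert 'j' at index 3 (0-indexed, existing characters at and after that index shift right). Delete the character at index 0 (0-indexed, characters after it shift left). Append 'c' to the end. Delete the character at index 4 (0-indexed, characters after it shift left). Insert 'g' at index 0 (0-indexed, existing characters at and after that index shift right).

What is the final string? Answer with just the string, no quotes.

Applying each edit step by step:
Start: "bfgd"
Op 1 (append 'c'): "bfgd" -> "bfgdc"
Op 2 (delete idx 3 = 'd'): "bfgdc" -> "bfgc"
Op 3 (insert 'j' at idx 3): "bfgc" -> "bfgjc"
Op 4 (delete idx 0 = 'b'): "bfgjc" -> "fgjc"
Op 5 (append 'c'): "fgjc" -> "fgjcc"
Op 6 (delete idx 4 = 'c'): "fgjcc" -> "fgjc"
Op 7 (insert 'g' at idx 0): "fgjc" -> "gfgjc"

Answer: gfgjc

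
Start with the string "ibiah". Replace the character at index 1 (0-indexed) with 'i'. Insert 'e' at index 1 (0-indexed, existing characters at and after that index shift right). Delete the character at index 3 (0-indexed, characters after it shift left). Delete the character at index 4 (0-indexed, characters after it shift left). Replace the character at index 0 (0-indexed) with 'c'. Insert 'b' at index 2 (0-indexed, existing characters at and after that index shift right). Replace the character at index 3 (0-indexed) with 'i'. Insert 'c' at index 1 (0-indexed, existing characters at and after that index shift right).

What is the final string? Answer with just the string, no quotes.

Applying each edit step by step:
Start: "ibiah"
Op 1 (replace idx 1: 'b' -> 'i'): "ibiah" -> "iiiah"
Op 2 (insert 'e' at idx 1): "iiiah" -> "ieiiah"
Op 3 (delete idx 3 = 'i'): "ieiiah" -> "ieiah"
Op 4 (delete idx 4 = 'h'): "ieiah" -> "ieia"
Op 5 (replace idx 0: 'i' -> 'c'): "ieia" -> "ceia"
Op 6 (insert 'b' at idx 2): "ceia" -> "cebia"
Op 7 (replace idx 3: 'i' -> 'i'): "cebia" -> "cebia"
Op 8 (insert 'c' at idx 1): "cebia" -> "ccebia"

Answer: ccebia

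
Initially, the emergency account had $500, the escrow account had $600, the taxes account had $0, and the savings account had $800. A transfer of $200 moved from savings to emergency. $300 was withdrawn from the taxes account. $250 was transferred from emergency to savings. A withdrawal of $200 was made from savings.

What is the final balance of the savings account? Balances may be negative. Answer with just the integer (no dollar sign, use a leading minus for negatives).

Answer: 650

Derivation:
Tracking account balances step by step:
Start: emergency=500, escrow=600, taxes=0, savings=800
Event 1 (transfer 200 savings -> emergency): savings: 800 - 200 = 600, emergency: 500 + 200 = 700. Balances: emergency=700, escrow=600, taxes=0, savings=600
Event 2 (withdraw 300 from taxes): taxes: 0 - 300 = -300. Balances: emergency=700, escrow=600, taxes=-300, savings=600
Event 3 (transfer 250 emergency -> savings): emergency: 700 - 250 = 450, savings: 600 + 250 = 850. Balances: emergency=450, escrow=600, taxes=-300, savings=850
Event 4 (withdraw 200 from savings): savings: 850 - 200 = 650. Balances: emergency=450, escrow=600, taxes=-300, savings=650

Final balance of savings: 650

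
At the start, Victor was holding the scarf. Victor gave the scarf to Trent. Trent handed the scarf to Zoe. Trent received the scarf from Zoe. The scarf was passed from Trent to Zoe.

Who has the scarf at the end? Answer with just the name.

Tracking the scarf through each event:
Start: Victor has the scarf.
After event 1: Trent has the scarf.
After event 2: Zoe has the scarf.
After event 3: Trent has the scarf.
After event 4: Zoe has the scarf.

Answer: Zoe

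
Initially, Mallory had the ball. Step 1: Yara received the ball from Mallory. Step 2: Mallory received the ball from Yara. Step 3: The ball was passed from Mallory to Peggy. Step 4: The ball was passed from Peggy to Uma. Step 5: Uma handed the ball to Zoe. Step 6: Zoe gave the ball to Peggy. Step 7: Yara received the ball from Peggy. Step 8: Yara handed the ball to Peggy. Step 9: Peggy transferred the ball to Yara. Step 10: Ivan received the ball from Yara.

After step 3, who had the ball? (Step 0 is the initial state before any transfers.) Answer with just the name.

Answer: Peggy

Derivation:
Tracking the ball holder through step 3:
After step 0 (start): Mallory
After step 1: Yara
After step 2: Mallory
After step 3: Peggy

At step 3, the holder is Peggy.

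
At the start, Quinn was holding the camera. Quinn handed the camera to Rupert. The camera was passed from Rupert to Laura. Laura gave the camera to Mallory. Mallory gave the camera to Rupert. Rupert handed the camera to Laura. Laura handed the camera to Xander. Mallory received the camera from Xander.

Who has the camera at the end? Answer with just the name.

Answer: Mallory

Derivation:
Tracking the camera through each event:
Start: Quinn has the camera.
After event 1: Rupert has the camera.
After event 2: Laura has the camera.
After event 3: Mallory has the camera.
After event 4: Rupert has the camera.
After event 5: Laura has the camera.
After event 6: Xander has the camera.
After event 7: Mallory has the camera.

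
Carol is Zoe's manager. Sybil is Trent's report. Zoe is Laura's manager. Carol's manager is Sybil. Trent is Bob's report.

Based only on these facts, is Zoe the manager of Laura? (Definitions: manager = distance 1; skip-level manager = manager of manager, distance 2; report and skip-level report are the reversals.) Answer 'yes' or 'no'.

Answer: yes

Derivation:
Reconstructing the manager chain from the given facts:
  Bob -> Trent -> Sybil -> Carol -> Zoe -> Laura
(each arrow means 'manager of the next')
Positions in the chain (0 = top):
  position of Bob: 0
  position of Trent: 1
  position of Sybil: 2
  position of Carol: 3
  position of Zoe: 4
  position of Laura: 5

Zoe is at position 4, Laura is at position 5; signed distance (j - i) = 1.
'manager' requires j - i = 1. Actual distance is 1, so the relation HOLDS.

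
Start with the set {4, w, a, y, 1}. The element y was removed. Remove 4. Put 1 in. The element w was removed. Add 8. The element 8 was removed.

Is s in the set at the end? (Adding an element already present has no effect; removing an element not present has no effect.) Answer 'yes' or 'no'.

Tracking the set through each operation:
Start: {1, 4, a, w, y}
Event 1 (remove y): removed. Set: {1, 4, a, w}
Event 2 (remove 4): removed. Set: {1, a, w}
Event 3 (add 1): already present, no change. Set: {1, a, w}
Event 4 (remove w): removed. Set: {1, a}
Event 5 (add 8): added. Set: {1, 8, a}
Event 6 (remove 8): removed. Set: {1, a}

Final set: {1, a} (size 2)
s is NOT in the final set.

Answer: no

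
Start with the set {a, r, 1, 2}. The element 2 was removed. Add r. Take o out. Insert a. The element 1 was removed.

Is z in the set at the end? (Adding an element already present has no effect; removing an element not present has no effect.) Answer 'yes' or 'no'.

Tracking the set through each operation:
Start: {1, 2, a, r}
Event 1 (remove 2): removed. Set: {1, a, r}
Event 2 (add r): already present, no change. Set: {1, a, r}
Event 3 (remove o): not present, no change. Set: {1, a, r}
Event 4 (add a): already present, no change. Set: {1, a, r}
Event 5 (remove 1): removed. Set: {a, r}

Final set: {a, r} (size 2)
z is NOT in the final set.

Answer: no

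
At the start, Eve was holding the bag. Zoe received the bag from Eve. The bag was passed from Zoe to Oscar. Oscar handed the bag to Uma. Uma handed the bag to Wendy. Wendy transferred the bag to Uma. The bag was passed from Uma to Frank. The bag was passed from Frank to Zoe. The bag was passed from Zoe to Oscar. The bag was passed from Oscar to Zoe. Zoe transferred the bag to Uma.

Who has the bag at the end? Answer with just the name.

Tracking the bag through each event:
Start: Eve has the bag.
After event 1: Zoe has the bag.
After event 2: Oscar has the bag.
After event 3: Uma has the bag.
After event 4: Wendy has the bag.
After event 5: Uma has the bag.
After event 6: Frank has the bag.
After event 7: Zoe has the bag.
After event 8: Oscar has the bag.
After event 9: Zoe has the bag.
After event 10: Uma has the bag.

Answer: Uma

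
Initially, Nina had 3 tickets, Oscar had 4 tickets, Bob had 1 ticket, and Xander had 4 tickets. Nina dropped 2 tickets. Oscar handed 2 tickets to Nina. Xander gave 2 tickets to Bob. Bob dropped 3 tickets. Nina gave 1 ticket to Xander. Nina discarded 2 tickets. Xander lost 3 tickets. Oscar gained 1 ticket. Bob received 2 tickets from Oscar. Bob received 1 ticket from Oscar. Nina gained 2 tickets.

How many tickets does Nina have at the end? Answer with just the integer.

Answer: 2

Derivation:
Tracking counts step by step:
Start: Nina=3, Oscar=4, Bob=1, Xander=4
Event 1 (Nina -2): Nina: 3 -> 1. State: Nina=1, Oscar=4, Bob=1, Xander=4
Event 2 (Oscar -> Nina, 2): Oscar: 4 -> 2, Nina: 1 -> 3. State: Nina=3, Oscar=2, Bob=1, Xander=4
Event 3 (Xander -> Bob, 2): Xander: 4 -> 2, Bob: 1 -> 3. State: Nina=3, Oscar=2, Bob=3, Xander=2
Event 4 (Bob -3): Bob: 3 -> 0. State: Nina=3, Oscar=2, Bob=0, Xander=2
Event 5 (Nina -> Xander, 1): Nina: 3 -> 2, Xander: 2 -> 3. State: Nina=2, Oscar=2, Bob=0, Xander=3
Event 6 (Nina -2): Nina: 2 -> 0. State: Nina=0, Oscar=2, Bob=0, Xander=3
Event 7 (Xander -3): Xander: 3 -> 0. State: Nina=0, Oscar=2, Bob=0, Xander=0
Event 8 (Oscar +1): Oscar: 2 -> 3. State: Nina=0, Oscar=3, Bob=0, Xander=0
Event 9 (Oscar -> Bob, 2): Oscar: 3 -> 1, Bob: 0 -> 2. State: Nina=0, Oscar=1, Bob=2, Xander=0
Event 10 (Oscar -> Bob, 1): Oscar: 1 -> 0, Bob: 2 -> 3. State: Nina=0, Oscar=0, Bob=3, Xander=0
Event 11 (Nina +2): Nina: 0 -> 2. State: Nina=2, Oscar=0, Bob=3, Xander=0

Nina's final count: 2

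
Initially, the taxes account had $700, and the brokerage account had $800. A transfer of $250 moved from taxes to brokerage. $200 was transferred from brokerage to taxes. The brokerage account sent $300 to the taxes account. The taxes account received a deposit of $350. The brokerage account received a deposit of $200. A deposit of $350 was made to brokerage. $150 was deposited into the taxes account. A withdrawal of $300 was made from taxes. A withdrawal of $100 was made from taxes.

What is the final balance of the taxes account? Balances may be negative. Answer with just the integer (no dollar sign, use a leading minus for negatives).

Tracking account balances step by step:
Start: taxes=700, brokerage=800
Event 1 (transfer 250 taxes -> brokerage): taxes: 700 - 250 = 450, brokerage: 800 + 250 = 1050. Balances: taxes=450, brokerage=1050
Event 2 (transfer 200 brokerage -> taxes): brokerage: 1050 - 200 = 850, taxes: 450 + 200 = 650. Balances: taxes=650, brokerage=850
Event 3 (transfer 300 brokerage -> taxes): brokerage: 850 - 300 = 550, taxes: 650 + 300 = 950. Balances: taxes=950, brokerage=550
Event 4 (deposit 350 to taxes): taxes: 950 + 350 = 1300. Balances: taxes=1300, brokerage=550
Event 5 (deposit 200 to brokerage): brokerage: 550 + 200 = 750. Balances: taxes=1300, brokerage=750
Event 6 (deposit 350 to brokerage): brokerage: 750 + 350 = 1100. Balances: taxes=1300, brokerage=1100
Event 7 (deposit 150 to taxes): taxes: 1300 + 150 = 1450. Balances: taxes=1450, brokerage=1100
Event 8 (withdraw 300 from taxes): taxes: 1450 - 300 = 1150. Balances: taxes=1150, brokerage=1100
Event 9 (withdraw 100 from taxes): taxes: 1150 - 100 = 1050. Balances: taxes=1050, brokerage=1100

Final balance of taxes: 1050

Answer: 1050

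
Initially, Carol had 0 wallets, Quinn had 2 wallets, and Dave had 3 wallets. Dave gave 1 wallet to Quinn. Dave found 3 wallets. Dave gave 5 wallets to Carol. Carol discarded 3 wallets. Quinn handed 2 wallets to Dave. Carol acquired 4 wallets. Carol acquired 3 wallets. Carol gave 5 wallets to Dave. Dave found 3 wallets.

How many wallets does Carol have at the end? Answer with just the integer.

Answer: 4

Derivation:
Tracking counts step by step:
Start: Carol=0, Quinn=2, Dave=3
Event 1 (Dave -> Quinn, 1): Dave: 3 -> 2, Quinn: 2 -> 3. State: Carol=0, Quinn=3, Dave=2
Event 2 (Dave +3): Dave: 2 -> 5. State: Carol=0, Quinn=3, Dave=5
Event 3 (Dave -> Carol, 5): Dave: 5 -> 0, Carol: 0 -> 5. State: Carol=5, Quinn=3, Dave=0
Event 4 (Carol -3): Carol: 5 -> 2. State: Carol=2, Quinn=3, Dave=0
Event 5 (Quinn -> Dave, 2): Quinn: 3 -> 1, Dave: 0 -> 2. State: Carol=2, Quinn=1, Dave=2
Event 6 (Carol +4): Carol: 2 -> 6. State: Carol=6, Quinn=1, Dave=2
Event 7 (Carol +3): Carol: 6 -> 9. State: Carol=9, Quinn=1, Dave=2
Event 8 (Carol -> Dave, 5): Carol: 9 -> 4, Dave: 2 -> 7. State: Carol=4, Quinn=1, Dave=7
Event 9 (Dave +3): Dave: 7 -> 10. State: Carol=4, Quinn=1, Dave=10

Carol's final count: 4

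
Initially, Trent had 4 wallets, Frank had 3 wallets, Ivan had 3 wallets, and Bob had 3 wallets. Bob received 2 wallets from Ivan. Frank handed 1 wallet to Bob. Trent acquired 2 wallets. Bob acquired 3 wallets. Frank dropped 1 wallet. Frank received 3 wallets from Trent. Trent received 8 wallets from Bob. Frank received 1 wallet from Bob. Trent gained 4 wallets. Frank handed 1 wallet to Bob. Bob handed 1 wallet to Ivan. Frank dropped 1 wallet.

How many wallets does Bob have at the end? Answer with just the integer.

Tracking counts step by step:
Start: Trent=4, Frank=3, Ivan=3, Bob=3
Event 1 (Ivan -> Bob, 2): Ivan: 3 -> 1, Bob: 3 -> 5. State: Trent=4, Frank=3, Ivan=1, Bob=5
Event 2 (Frank -> Bob, 1): Frank: 3 -> 2, Bob: 5 -> 6. State: Trent=4, Frank=2, Ivan=1, Bob=6
Event 3 (Trent +2): Trent: 4 -> 6. State: Trent=6, Frank=2, Ivan=1, Bob=6
Event 4 (Bob +3): Bob: 6 -> 9. State: Trent=6, Frank=2, Ivan=1, Bob=9
Event 5 (Frank -1): Frank: 2 -> 1. State: Trent=6, Frank=1, Ivan=1, Bob=9
Event 6 (Trent -> Frank, 3): Trent: 6 -> 3, Frank: 1 -> 4. State: Trent=3, Frank=4, Ivan=1, Bob=9
Event 7 (Bob -> Trent, 8): Bob: 9 -> 1, Trent: 3 -> 11. State: Trent=11, Frank=4, Ivan=1, Bob=1
Event 8 (Bob -> Frank, 1): Bob: 1 -> 0, Frank: 4 -> 5. State: Trent=11, Frank=5, Ivan=1, Bob=0
Event 9 (Trent +4): Trent: 11 -> 15. State: Trent=15, Frank=5, Ivan=1, Bob=0
Event 10 (Frank -> Bob, 1): Frank: 5 -> 4, Bob: 0 -> 1. State: Trent=15, Frank=4, Ivan=1, Bob=1
Event 11 (Bob -> Ivan, 1): Bob: 1 -> 0, Ivan: 1 -> 2. State: Trent=15, Frank=4, Ivan=2, Bob=0
Event 12 (Frank -1): Frank: 4 -> 3. State: Trent=15, Frank=3, Ivan=2, Bob=0

Bob's final count: 0

Answer: 0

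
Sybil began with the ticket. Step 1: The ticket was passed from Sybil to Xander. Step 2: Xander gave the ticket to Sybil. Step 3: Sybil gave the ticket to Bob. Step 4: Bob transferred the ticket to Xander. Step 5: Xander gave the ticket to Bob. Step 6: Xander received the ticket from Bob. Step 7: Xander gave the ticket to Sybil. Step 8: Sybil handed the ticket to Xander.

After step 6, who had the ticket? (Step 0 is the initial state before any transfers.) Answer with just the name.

Answer: Xander

Derivation:
Tracking the ticket holder through step 6:
After step 0 (start): Sybil
After step 1: Xander
After step 2: Sybil
After step 3: Bob
After step 4: Xander
After step 5: Bob
After step 6: Xander

At step 6, the holder is Xander.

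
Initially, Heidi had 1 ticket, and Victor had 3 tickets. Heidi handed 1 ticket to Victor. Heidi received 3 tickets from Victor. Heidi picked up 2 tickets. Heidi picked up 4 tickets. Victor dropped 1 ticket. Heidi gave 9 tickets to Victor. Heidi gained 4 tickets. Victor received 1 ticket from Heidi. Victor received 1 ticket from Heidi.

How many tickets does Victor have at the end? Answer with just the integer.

Tracking counts step by step:
Start: Heidi=1, Victor=3
Event 1 (Heidi -> Victor, 1): Heidi: 1 -> 0, Victor: 3 -> 4. State: Heidi=0, Victor=4
Event 2 (Victor -> Heidi, 3): Victor: 4 -> 1, Heidi: 0 -> 3. State: Heidi=3, Victor=1
Event 3 (Heidi +2): Heidi: 3 -> 5. State: Heidi=5, Victor=1
Event 4 (Heidi +4): Heidi: 5 -> 9. State: Heidi=9, Victor=1
Event 5 (Victor -1): Victor: 1 -> 0. State: Heidi=9, Victor=0
Event 6 (Heidi -> Victor, 9): Heidi: 9 -> 0, Victor: 0 -> 9. State: Heidi=0, Victor=9
Event 7 (Heidi +4): Heidi: 0 -> 4. State: Heidi=4, Victor=9
Event 8 (Heidi -> Victor, 1): Heidi: 4 -> 3, Victor: 9 -> 10. State: Heidi=3, Victor=10
Event 9 (Heidi -> Victor, 1): Heidi: 3 -> 2, Victor: 10 -> 11. State: Heidi=2, Victor=11

Victor's final count: 11

Answer: 11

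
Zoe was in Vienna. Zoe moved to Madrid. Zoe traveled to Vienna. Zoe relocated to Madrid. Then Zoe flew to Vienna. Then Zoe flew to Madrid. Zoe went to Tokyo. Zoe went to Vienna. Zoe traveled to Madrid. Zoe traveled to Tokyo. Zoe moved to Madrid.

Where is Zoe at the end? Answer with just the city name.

Tracking Zoe's location:
Start: Zoe is in Vienna.
After move 1: Vienna -> Madrid. Zoe is in Madrid.
After move 2: Madrid -> Vienna. Zoe is in Vienna.
After move 3: Vienna -> Madrid. Zoe is in Madrid.
After move 4: Madrid -> Vienna. Zoe is in Vienna.
After move 5: Vienna -> Madrid. Zoe is in Madrid.
After move 6: Madrid -> Tokyo. Zoe is in Tokyo.
After move 7: Tokyo -> Vienna. Zoe is in Vienna.
After move 8: Vienna -> Madrid. Zoe is in Madrid.
After move 9: Madrid -> Tokyo. Zoe is in Tokyo.
After move 10: Tokyo -> Madrid. Zoe is in Madrid.

Answer: Madrid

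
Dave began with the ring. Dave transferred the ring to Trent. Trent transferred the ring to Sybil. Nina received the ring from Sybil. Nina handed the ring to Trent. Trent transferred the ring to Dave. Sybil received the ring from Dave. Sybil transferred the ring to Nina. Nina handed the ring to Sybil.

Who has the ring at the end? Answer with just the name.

Answer: Sybil

Derivation:
Tracking the ring through each event:
Start: Dave has the ring.
After event 1: Trent has the ring.
After event 2: Sybil has the ring.
After event 3: Nina has the ring.
After event 4: Trent has the ring.
After event 5: Dave has the ring.
After event 6: Sybil has the ring.
After event 7: Nina has the ring.
After event 8: Sybil has the ring.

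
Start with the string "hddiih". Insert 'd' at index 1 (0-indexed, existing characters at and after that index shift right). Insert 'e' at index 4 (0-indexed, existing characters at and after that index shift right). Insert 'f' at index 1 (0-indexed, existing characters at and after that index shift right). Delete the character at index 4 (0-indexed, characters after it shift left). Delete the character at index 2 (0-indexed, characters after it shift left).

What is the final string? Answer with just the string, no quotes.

Applying each edit step by step:
Start: "hddiih"
Op 1 (insert 'd' at idx 1): "hddiih" -> "hdddiih"
Op 2 (insert 'e' at idx 4): "hdddiih" -> "hdddeiih"
Op 3 (insert 'f' at idx 1): "hdddeiih" -> "hfdddeiih"
Op 4 (delete idx 4 = 'd'): "hfdddeiih" -> "hfddeiih"
Op 5 (delete idx 2 = 'd'): "hfddeiih" -> "hfdeiih"

Answer: hfdeiih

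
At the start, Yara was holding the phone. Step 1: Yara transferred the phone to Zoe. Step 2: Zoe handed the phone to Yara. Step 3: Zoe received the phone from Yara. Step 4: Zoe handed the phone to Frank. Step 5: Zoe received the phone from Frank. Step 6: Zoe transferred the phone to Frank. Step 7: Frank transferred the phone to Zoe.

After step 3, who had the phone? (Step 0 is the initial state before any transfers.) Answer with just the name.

Answer: Zoe

Derivation:
Tracking the phone holder through step 3:
After step 0 (start): Yara
After step 1: Zoe
After step 2: Yara
After step 3: Zoe

At step 3, the holder is Zoe.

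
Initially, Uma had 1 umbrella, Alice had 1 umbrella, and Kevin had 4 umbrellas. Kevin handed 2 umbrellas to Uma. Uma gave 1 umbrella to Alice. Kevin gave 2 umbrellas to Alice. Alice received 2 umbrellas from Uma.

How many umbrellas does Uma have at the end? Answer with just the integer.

Tracking counts step by step:
Start: Uma=1, Alice=1, Kevin=4
Event 1 (Kevin -> Uma, 2): Kevin: 4 -> 2, Uma: 1 -> 3. State: Uma=3, Alice=1, Kevin=2
Event 2 (Uma -> Alice, 1): Uma: 3 -> 2, Alice: 1 -> 2. State: Uma=2, Alice=2, Kevin=2
Event 3 (Kevin -> Alice, 2): Kevin: 2 -> 0, Alice: 2 -> 4. State: Uma=2, Alice=4, Kevin=0
Event 4 (Uma -> Alice, 2): Uma: 2 -> 0, Alice: 4 -> 6. State: Uma=0, Alice=6, Kevin=0

Uma's final count: 0

Answer: 0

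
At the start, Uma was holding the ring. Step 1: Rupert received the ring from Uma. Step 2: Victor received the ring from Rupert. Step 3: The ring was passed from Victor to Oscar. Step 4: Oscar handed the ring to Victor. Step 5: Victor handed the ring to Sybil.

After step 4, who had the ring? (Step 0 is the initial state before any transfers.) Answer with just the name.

Answer: Victor

Derivation:
Tracking the ring holder through step 4:
After step 0 (start): Uma
After step 1: Rupert
After step 2: Victor
After step 3: Oscar
After step 4: Victor

At step 4, the holder is Victor.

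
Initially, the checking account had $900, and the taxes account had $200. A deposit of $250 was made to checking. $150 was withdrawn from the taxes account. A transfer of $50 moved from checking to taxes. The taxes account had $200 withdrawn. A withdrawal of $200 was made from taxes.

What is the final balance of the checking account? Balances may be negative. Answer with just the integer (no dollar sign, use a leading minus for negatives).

Answer: 1100

Derivation:
Tracking account balances step by step:
Start: checking=900, taxes=200
Event 1 (deposit 250 to checking): checking: 900 + 250 = 1150. Balances: checking=1150, taxes=200
Event 2 (withdraw 150 from taxes): taxes: 200 - 150 = 50. Balances: checking=1150, taxes=50
Event 3 (transfer 50 checking -> taxes): checking: 1150 - 50 = 1100, taxes: 50 + 50 = 100. Balances: checking=1100, taxes=100
Event 4 (withdraw 200 from taxes): taxes: 100 - 200 = -100. Balances: checking=1100, taxes=-100
Event 5 (withdraw 200 from taxes): taxes: -100 - 200 = -300. Balances: checking=1100, taxes=-300

Final balance of checking: 1100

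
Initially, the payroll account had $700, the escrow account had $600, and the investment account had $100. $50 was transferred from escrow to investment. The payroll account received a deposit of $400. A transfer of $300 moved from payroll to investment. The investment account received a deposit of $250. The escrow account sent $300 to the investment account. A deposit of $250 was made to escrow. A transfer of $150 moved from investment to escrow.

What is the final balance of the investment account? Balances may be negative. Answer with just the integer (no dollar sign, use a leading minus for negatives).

Tracking account balances step by step:
Start: payroll=700, escrow=600, investment=100
Event 1 (transfer 50 escrow -> investment): escrow: 600 - 50 = 550, investment: 100 + 50 = 150. Balances: payroll=700, escrow=550, investment=150
Event 2 (deposit 400 to payroll): payroll: 700 + 400 = 1100. Balances: payroll=1100, escrow=550, investment=150
Event 3 (transfer 300 payroll -> investment): payroll: 1100 - 300 = 800, investment: 150 + 300 = 450. Balances: payroll=800, escrow=550, investment=450
Event 4 (deposit 250 to investment): investment: 450 + 250 = 700. Balances: payroll=800, escrow=550, investment=700
Event 5 (transfer 300 escrow -> investment): escrow: 550 - 300 = 250, investment: 700 + 300 = 1000. Balances: payroll=800, escrow=250, investment=1000
Event 6 (deposit 250 to escrow): escrow: 250 + 250 = 500. Balances: payroll=800, escrow=500, investment=1000
Event 7 (transfer 150 investment -> escrow): investment: 1000 - 150 = 850, escrow: 500 + 150 = 650. Balances: payroll=800, escrow=650, investment=850

Final balance of investment: 850

Answer: 850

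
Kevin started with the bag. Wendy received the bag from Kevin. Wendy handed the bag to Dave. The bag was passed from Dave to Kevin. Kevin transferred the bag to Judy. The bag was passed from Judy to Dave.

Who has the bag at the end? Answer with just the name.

Tracking the bag through each event:
Start: Kevin has the bag.
After event 1: Wendy has the bag.
After event 2: Dave has the bag.
After event 3: Kevin has the bag.
After event 4: Judy has the bag.
After event 5: Dave has the bag.

Answer: Dave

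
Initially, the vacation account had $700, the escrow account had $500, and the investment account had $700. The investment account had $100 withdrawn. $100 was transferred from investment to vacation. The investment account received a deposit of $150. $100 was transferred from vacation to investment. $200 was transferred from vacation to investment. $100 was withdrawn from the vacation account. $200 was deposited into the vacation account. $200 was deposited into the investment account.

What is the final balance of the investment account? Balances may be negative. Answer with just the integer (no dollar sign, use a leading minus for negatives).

Tracking account balances step by step:
Start: vacation=700, escrow=500, investment=700
Event 1 (withdraw 100 from investment): investment: 700 - 100 = 600. Balances: vacation=700, escrow=500, investment=600
Event 2 (transfer 100 investment -> vacation): investment: 600 - 100 = 500, vacation: 700 + 100 = 800. Balances: vacation=800, escrow=500, investment=500
Event 3 (deposit 150 to investment): investment: 500 + 150 = 650. Balances: vacation=800, escrow=500, investment=650
Event 4 (transfer 100 vacation -> investment): vacation: 800 - 100 = 700, investment: 650 + 100 = 750. Balances: vacation=700, escrow=500, investment=750
Event 5 (transfer 200 vacation -> investment): vacation: 700 - 200 = 500, investment: 750 + 200 = 950. Balances: vacation=500, escrow=500, investment=950
Event 6 (withdraw 100 from vacation): vacation: 500 - 100 = 400. Balances: vacation=400, escrow=500, investment=950
Event 7 (deposit 200 to vacation): vacation: 400 + 200 = 600. Balances: vacation=600, escrow=500, investment=950
Event 8 (deposit 200 to investment): investment: 950 + 200 = 1150. Balances: vacation=600, escrow=500, investment=1150

Final balance of investment: 1150

Answer: 1150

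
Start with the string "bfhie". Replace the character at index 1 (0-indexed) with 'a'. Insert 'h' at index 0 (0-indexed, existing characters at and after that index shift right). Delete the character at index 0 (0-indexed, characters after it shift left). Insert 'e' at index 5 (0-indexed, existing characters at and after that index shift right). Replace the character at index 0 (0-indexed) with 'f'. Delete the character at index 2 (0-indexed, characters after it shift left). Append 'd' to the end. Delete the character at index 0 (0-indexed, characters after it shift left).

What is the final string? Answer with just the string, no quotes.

Applying each edit step by step:
Start: "bfhie"
Op 1 (replace idx 1: 'f' -> 'a'): "bfhie" -> "bahie"
Op 2 (insert 'h' at idx 0): "bahie" -> "hbahie"
Op 3 (delete idx 0 = 'h'): "hbahie" -> "bahie"
Op 4 (insert 'e' at idx 5): "bahie" -> "bahiee"
Op 5 (replace idx 0: 'b' -> 'f'): "bahiee" -> "fahiee"
Op 6 (delete idx 2 = 'h'): "fahiee" -> "faiee"
Op 7 (append 'd'): "faiee" -> "faieed"
Op 8 (delete idx 0 = 'f'): "faieed" -> "aieed"

Answer: aieed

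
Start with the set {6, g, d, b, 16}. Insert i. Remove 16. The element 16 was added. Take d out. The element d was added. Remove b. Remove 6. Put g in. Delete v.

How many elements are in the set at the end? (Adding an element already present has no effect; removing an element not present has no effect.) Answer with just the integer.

Tracking the set through each operation:
Start: {16, 6, b, d, g}
Event 1 (add i): added. Set: {16, 6, b, d, g, i}
Event 2 (remove 16): removed. Set: {6, b, d, g, i}
Event 3 (add 16): added. Set: {16, 6, b, d, g, i}
Event 4 (remove d): removed. Set: {16, 6, b, g, i}
Event 5 (add d): added. Set: {16, 6, b, d, g, i}
Event 6 (remove b): removed. Set: {16, 6, d, g, i}
Event 7 (remove 6): removed. Set: {16, d, g, i}
Event 8 (add g): already present, no change. Set: {16, d, g, i}
Event 9 (remove v): not present, no change. Set: {16, d, g, i}

Final set: {16, d, g, i} (size 4)

Answer: 4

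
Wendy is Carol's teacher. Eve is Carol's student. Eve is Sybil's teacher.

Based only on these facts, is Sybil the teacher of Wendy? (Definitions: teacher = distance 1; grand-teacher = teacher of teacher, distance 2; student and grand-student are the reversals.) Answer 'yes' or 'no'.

Answer: no

Derivation:
Reconstructing the teacher chain from the given facts:
  Wendy -> Carol -> Eve -> Sybil
(each arrow means 'teacher of the next')
Positions in the chain (0 = top):
  position of Wendy: 0
  position of Carol: 1
  position of Eve: 2
  position of Sybil: 3

Sybil is at position 3, Wendy is at position 0; signed distance (j - i) = -3.
'teacher' requires j - i = 1. Actual distance is -3, so the relation does NOT hold.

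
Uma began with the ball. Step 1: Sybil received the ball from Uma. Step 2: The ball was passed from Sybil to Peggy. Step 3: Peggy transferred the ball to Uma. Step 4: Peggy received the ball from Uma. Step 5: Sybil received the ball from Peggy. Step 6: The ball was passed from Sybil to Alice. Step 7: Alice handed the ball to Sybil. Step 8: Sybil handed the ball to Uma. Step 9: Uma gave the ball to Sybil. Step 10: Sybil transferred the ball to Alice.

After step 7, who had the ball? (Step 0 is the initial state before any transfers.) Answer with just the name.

Tracking the ball holder through step 7:
After step 0 (start): Uma
After step 1: Sybil
After step 2: Peggy
After step 3: Uma
After step 4: Peggy
After step 5: Sybil
After step 6: Alice
After step 7: Sybil

At step 7, the holder is Sybil.

Answer: Sybil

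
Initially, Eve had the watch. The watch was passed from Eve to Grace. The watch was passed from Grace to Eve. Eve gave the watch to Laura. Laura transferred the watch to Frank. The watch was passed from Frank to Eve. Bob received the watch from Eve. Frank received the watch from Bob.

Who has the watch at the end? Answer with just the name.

Tracking the watch through each event:
Start: Eve has the watch.
After event 1: Grace has the watch.
After event 2: Eve has the watch.
After event 3: Laura has the watch.
After event 4: Frank has the watch.
After event 5: Eve has the watch.
After event 6: Bob has the watch.
After event 7: Frank has the watch.

Answer: Frank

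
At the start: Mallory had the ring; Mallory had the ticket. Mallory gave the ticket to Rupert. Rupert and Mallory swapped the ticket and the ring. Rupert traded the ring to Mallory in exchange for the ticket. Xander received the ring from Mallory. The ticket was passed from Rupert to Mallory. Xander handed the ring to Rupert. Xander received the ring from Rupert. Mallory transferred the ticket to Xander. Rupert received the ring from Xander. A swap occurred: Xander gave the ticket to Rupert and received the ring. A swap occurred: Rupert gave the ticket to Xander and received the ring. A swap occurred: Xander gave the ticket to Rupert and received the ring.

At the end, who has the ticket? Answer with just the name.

Answer: Rupert

Derivation:
Tracking all object holders:
Start: ring:Mallory, ticket:Mallory
Event 1 (give ticket: Mallory -> Rupert). State: ring:Mallory, ticket:Rupert
Event 2 (swap ticket<->ring: now ticket:Mallory, ring:Rupert). State: ring:Rupert, ticket:Mallory
Event 3 (swap ring<->ticket: now ring:Mallory, ticket:Rupert). State: ring:Mallory, ticket:Rupert
Event 4 (give ring: Mallory -> Xander). State: ring:Xander, ticket:Rupert
Event 5 (give ticket: Rupert -> Mallory). State: ring:Xander, ticket:Mallory
Event 6 (give ring: Xander -> Rupert). State: ring:Rupert, ticket:Mallory
Event 7 (give ring: Rupert -> Xander). State: ring:Xander, ticket:Mallory
Event 8 (give ticket: Mallory -> Xander). State: ring:Xander, ticket:Xander
Event 9 (give ring: Xander -> Rupert). State: ring:Rupert, ticket:Xander
Event 10 (swap ticket<->ring: now ticket:Rupert, ring:Xander). State: ring:Xander, ticket:Rupert
Event 11 (swap ticket<->ring: now ticket:Xander, ring:Rupert). State: ring:Rupert, ticket:Xander
Event 12 (swap ticket<->ring: now ticket:Rupert, ring:Xander). State: ring:Xander, ticket:Rupert

Final state: ring:Xander, ticket:Rupert
The ticket is held by Rupert.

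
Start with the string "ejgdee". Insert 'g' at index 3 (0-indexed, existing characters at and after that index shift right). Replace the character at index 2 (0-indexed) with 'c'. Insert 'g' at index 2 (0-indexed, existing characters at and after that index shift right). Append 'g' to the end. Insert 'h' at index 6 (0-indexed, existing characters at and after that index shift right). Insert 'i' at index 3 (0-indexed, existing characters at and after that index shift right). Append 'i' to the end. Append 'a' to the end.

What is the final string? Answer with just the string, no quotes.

Applying each edit step by step:
Start: "ejgdee"
Op 1 (insert 'g' at idx 3): "ejgdee" -> "ejggdee"
Op 2 (replace idx 2: 'g' -> 'c'): "ejggdee" -> "ejcgdee"
Op 3 (insert 'g' at idx 2): "ejcgdee" -> "ejgcgdee"
Op 4 (append 'g'): "ejgcgdee" -> "ejgcgdeeg"
Op 5 (insert 'h' at idx 6): "ejgcgdeeg" -> "ejgcgdheeg"
Op 6 (insert 'i' at idx 3): "ejgcgdheeg" -> "ejgicgdheeg"
Op 7 (append 'i'): "ejgicgdheeg" -> "ejgicgdheegi"
Op 8 (append 'a'): "ejgicgdheegi" -> "ejgicgdheegia"

Answer: ejgicgdheegia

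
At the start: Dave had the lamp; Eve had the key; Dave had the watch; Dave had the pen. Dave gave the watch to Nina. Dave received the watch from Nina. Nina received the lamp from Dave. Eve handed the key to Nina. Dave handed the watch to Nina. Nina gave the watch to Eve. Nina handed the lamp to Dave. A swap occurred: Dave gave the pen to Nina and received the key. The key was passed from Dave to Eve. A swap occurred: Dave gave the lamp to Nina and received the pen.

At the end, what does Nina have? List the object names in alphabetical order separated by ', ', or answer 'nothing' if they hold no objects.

Answer: lamp

Derivation:
Tracking all object holders:
Start: lamp:Dave, key:Eve, watch:Dave, pen:Dave
Event 1 (give watch: Dave -> Nina). State: lamp:Dave, key:Eve, watch:Nina, pen:Dave
Event 2 (give watch: Nina -> Dave). State: lamp:Dave, key:Eve, watch:Dave, pen:Dave
Event 3 (give lamp: Dave -> Nina). State: lamp:Nina, key:Eve, watch:Dave, pen:Dave
Event 4 (give key: Eve -> Nina). State: lamp:Nina, key:Nina, watch:Dave, pen:Dave
Event 5 (give watch: Dave -> Nina). State: lamp:Nina, key:Nina, watch:Nina, pen:Dave
Event 6 (give watch: Nina -> Eve). State: lamp:Nina, key:Nina, watch:Eve, pen:Dave
Event 7 (give lamp: Nina -> Dave). State: lamp:Dave, key:Nina, watch:Eve, pen:Dave
Event 8 (swap pen<->key: now pen:Nina, key:Dave). State: lamp:Dave, key:Dave, watch:Eve, pen:Nina
Event 9 (give key: Dave -> Eve). State: lamp:Dave, key:Eve, watch:Eve, pen:Nina
Event 10 (swap lamp<->pen: now lamp:Nina, pen:Dave). State: lamp:Nina, key:Eve, watch:Eve, pen:Dave

Final state: lamp:Nina, key:Eve, watch:Eve, pen:Dave
Nina holds: lamp.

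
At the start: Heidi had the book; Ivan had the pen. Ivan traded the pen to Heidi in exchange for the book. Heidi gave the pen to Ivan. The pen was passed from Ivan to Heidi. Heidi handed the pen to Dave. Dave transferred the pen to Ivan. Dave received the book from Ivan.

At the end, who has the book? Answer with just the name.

Answer: Dave

Derivation:
Tracking all object holders:
Start: book:Heidi, pen:Ivan
Event 1 (swap pen<->book: now pen:Heidi, book:Ivan). State: book:Ivan, pen:Heidi
Event 2 (give pen: Heidi -> Ivan). State: book:Ivan, pen:Ivan
Event 3 (give pen: Ivan -> Heidi). State: book:Ivan, pen:Heidi
Event 4 (give pen: Heidi -> Dave). State: book:Ivan, pen:Dave
Event 5 (give pen: Dave -> Ivan). State: book:Ivan, pen:Ivan
Event 6 (give book: Ivan -> Dave). State: book:Dave, pen:Ivan

Final state: book:Dave, pen:Ivan
The book is held by Dave.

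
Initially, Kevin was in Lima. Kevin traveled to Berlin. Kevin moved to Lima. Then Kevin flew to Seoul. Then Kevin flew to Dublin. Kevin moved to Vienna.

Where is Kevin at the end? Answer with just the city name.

Answer: Vienna

Derivation:
Tracking Kevin's location:
Start: Kevin is in Lima.
After move 1: Lima -> Berlin. Kevin is in Berlin.
After move 2: Berlin -> Lima. Kevin is in Lima.
After move 3: Lima -> Seoul. Kevin is in Seoul.
After move 4: Seoul -> Dublin. Kevin is in Dublin.
After move 5: Dublin -> Vienna. Kevin is in Vienna.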